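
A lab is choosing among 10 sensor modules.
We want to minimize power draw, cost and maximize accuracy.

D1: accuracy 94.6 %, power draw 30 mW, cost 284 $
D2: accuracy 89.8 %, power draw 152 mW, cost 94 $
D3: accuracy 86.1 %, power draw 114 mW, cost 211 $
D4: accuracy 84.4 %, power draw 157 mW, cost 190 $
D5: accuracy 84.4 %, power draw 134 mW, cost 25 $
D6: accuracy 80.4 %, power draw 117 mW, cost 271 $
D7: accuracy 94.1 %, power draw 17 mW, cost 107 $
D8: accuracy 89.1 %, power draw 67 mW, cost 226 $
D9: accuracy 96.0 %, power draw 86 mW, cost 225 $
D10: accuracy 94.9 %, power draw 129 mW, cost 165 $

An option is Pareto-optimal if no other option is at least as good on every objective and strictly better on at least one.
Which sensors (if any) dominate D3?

D7: accuracy 94.1≥86.1, power draw 17≤114, cost 107≤211 — dominates D3.
Others (D1, D2, D4, D5, D6, D8, D9, D10) are each worse than D3 on at least one objective.

D7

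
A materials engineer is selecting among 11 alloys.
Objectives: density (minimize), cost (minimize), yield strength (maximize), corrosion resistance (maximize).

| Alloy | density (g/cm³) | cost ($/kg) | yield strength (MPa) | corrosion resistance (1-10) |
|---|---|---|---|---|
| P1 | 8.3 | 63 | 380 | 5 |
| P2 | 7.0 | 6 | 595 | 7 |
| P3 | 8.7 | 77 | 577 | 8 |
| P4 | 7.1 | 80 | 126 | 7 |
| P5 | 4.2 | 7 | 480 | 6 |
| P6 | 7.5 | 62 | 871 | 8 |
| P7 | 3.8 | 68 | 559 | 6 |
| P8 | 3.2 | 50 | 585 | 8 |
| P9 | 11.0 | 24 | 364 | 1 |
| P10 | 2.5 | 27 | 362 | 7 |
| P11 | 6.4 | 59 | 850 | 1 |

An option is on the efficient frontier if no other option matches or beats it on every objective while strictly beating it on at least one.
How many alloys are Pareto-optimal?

6

P1: dominated by P2 (density 7.0≤8.3, cost 6≤63, yield strength 595≥380, corrosion resistance 7≥5).
P2: not dominated (best cost).
P3: dominated by P6 (density 7.5≤8.7, cost 62≤77, yield strength 871≥577, corrosion resistance 8≥8).
P4: dominated by P2 (density 7.0≤7.1, cost 6≤80, yield strength 595≥126, corrosion resistance 7≥7).
P5: not dominated.
P6: not dominated (best yield strength).
P7: dominated by P8 (density 3.2≤3.8, cost 50≤68, yield strength 585≥559, corrosion resistance 8≥6).
P8: not dominated.
P9: dominated by P2 (density 7.0≤11.0, cost 6≤24, yield strength 595≥364, corrosion resistance 7≥1).
P10: not dominated (best density).
P11: not dominated.
Pareto-optimal: P2, P5, P6, P8, P10, P11 → 6.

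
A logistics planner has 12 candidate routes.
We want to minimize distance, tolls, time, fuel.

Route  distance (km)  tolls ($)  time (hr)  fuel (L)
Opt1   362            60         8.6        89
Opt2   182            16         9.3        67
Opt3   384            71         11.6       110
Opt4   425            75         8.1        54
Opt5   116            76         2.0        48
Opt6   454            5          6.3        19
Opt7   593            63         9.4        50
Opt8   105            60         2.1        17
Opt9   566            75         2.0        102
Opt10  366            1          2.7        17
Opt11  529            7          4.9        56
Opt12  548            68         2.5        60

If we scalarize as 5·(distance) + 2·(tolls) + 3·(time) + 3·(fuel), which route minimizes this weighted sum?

Opt1: 5·362 + 2·60 + 3·8.6 + 3·89 = 2222.8
Opt2: 5·182 + 2·16 + 3·9.3 + 3·67 = 1170.9
Opt3: 5·384 + 2·71 + 3·11.6 + 3·110 = 2426.8
Opt4: 5·425 + 2·75 + 3·8.1 + 3·54 = 2461.3
Opt5: 5·116 + 2·76 + 3·2.0 + 3·48 = 882.0
Opt6: 5·454 + 2·5 + 3·6.3 + 3·19 = 2355.9
Opt7: 5·593 + 2·63 + 3·9.4 + 3·50 = 3269.2
Opt8: 5·105 + 2·60 + 3·2.1 + 3·17 = 702.3
Opt9: 5·566 + 2·75 + 3·2.0 + 3·102 = 3292.0
Opt10: 5·366 + 2·1 + 3·2.7 + 3·17 = 1891.1
Opt11: 5·529 + 2·7 + 3·4.9 + 3·56 = 2841.7
Opt12: 5·548 + 2·68 + 3·2.5 + 3·60 = 3063.5
Lowest: Opt8 at 702.3.

Opt8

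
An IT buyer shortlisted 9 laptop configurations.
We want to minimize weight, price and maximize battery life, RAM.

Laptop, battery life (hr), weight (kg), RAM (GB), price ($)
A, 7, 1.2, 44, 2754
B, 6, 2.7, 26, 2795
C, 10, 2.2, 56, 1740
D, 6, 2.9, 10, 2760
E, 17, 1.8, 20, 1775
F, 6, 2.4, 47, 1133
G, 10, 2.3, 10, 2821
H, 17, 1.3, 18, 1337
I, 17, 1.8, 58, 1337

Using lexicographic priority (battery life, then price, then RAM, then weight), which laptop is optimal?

First maximize battery life: best is 17, kept {E, H, I}.
Then minimize price: best is 1337, kept {H, I}.
Then maximize RAM: best is 58, kept {I}.

I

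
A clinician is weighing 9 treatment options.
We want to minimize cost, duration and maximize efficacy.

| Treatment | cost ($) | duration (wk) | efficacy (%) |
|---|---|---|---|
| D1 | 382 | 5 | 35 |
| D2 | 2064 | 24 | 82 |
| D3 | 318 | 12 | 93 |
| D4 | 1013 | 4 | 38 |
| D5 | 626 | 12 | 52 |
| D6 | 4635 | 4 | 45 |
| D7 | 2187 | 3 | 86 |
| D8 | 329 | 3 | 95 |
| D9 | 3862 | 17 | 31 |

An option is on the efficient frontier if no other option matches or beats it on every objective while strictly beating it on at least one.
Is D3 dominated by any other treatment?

D1: worse on cost (382 vs 318).
D2: worse on cost (2064 vs 318).
D4: worse on cost (1013 vs 318).
D5: worse on cost (626 vs 318).
D6: worse on cost (4635 vs 318).
D7: worse on cost (2187 vs 318).
D8: worse on cost (329 vs 318).
D9: worse on cost (3862 vs 318).
No option is at least as good as D3 on every objective and strictly better on one.

No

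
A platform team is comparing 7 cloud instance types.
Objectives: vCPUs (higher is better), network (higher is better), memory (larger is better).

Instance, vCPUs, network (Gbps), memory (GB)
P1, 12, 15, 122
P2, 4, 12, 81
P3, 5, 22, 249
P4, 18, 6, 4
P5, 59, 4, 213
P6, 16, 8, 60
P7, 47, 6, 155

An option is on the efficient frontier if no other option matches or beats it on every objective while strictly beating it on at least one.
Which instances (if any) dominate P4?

P7: vCPUs 47≥18, network 6≥6, memory 155≥4 — dominates P4.
Others (P1, P2, P3, P5, P6) are each worse than P4 on at least one objective.

P7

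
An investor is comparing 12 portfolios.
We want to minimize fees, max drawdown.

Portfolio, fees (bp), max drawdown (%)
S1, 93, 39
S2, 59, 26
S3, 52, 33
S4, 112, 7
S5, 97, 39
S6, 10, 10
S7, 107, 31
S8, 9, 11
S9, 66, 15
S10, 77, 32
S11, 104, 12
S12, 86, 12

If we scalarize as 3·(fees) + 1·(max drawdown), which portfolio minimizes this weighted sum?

S8

S1: 3·93 + 1·39 = 318
S2: 3·59 + 1·26 = 203
S3: 3·52 + 1·33 = 189
S4: 3·112 + 1·7 = 343
S5: 3·97 + 1·39 = 330
S6: 3·10 + 1·10 = 40
S7: 3·107 + 1·31 = 352
S8: 3·9 + 1·11 = 38
S9: 3·66 + 1·15 = 213
S10: 3·77 + 1·32 = 263
S11: 3·104 + 1·12 = 324
S12: 3·86 + 1·12 = 270
Lowest: S8 at 38.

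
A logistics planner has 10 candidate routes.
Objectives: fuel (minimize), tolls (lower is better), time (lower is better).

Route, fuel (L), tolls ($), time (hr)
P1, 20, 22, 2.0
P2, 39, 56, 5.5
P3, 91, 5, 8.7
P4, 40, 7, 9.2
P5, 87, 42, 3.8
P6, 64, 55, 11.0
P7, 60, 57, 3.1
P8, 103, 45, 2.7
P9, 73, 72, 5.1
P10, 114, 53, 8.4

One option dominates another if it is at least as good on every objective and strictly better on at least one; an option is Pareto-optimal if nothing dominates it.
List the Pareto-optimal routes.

P1: not dominated (best fuel).
P2: dominated by P1 (fuel 20≤39, tolls 22≤56, time 2.0≤5.5).
P3: not dominated (best tolls).
P4: not dominated.
P5: dominated by P1 (fuel 20≤87, tolls 22≤42, time 2.0≤3.8).
P6: dominated by P1 (fuel 20≤64, tolls 22≤55, time 2.0≤11.0).
P7: dominated by P1 (fuel 20≤60, tolls 22≤57, time 2.0≤3.1).
P8: dominated by P1 (fuel 20≤103, tolls 22≤45, time 2.0≤2.7).
P9: dominated by P1 (fuel 20≤73, tolls 22≤72, time 2.0≤5.1).
P10: dominated by P1 (fuel 20≤114, tolls 22≤53, time 2.0≤8.4).

P1, P3, P4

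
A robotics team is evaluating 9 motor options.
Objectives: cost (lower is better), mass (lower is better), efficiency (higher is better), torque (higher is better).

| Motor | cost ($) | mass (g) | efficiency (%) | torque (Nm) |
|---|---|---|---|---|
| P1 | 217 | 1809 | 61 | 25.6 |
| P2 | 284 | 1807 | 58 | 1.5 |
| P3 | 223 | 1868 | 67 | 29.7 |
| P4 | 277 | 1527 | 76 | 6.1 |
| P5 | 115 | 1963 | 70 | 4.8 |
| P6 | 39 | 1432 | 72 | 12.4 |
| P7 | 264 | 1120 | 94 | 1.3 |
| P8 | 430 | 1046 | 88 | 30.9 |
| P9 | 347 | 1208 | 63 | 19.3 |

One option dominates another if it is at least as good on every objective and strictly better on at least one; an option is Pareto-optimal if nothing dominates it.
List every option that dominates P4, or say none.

none

P1: worse on mass (1809 vs 1527).
P2: worse on cost (284 vs 277).
P3: worse on mass (1868 vs 1527).
P5: worse on mass (1963 vs 1527).
P6: worse on efficiency (72 vs 76).
P7: worse on torque (1.3 vs 6.1).
P8: worse on cost (430 vs 277).
P9: worse on cost (347 vs 277).
No option dominates P4.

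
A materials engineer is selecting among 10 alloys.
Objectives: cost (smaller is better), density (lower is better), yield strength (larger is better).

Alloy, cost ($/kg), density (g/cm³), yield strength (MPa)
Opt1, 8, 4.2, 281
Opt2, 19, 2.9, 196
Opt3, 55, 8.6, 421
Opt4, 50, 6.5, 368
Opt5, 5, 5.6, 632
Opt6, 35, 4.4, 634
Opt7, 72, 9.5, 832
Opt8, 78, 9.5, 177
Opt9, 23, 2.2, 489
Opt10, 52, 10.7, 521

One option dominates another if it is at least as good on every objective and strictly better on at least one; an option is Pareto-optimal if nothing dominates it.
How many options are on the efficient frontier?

6

Opt1: not dominated.
Opt2: not dominated.
Opt3: dominated by Opt5 (cost 5≤55, density 5.6≤8.6, yield strength 632≥421).
Opt4: dominated by Opt5 (cost 5≤50, density 5.6≤6.5, yield strength 632≥368).
Opt5: not dominated (best cost).
Opt6: not dominated.
Opt7: not dominated (best yield strength).
Opt8: dominated by Opt1 (cost 8≤78, density 4.2≤9.5, yield strength 281≥177).
Opt9: not dominated (best density).
Opt10: dominated by Opt5 (cost 5≤52, density 5.6≤10.7, yield strength 632≥521).
Pareto-optimal: Opt1, Opt2, Opt5, Opt6, Opt7, Opt9 → 6.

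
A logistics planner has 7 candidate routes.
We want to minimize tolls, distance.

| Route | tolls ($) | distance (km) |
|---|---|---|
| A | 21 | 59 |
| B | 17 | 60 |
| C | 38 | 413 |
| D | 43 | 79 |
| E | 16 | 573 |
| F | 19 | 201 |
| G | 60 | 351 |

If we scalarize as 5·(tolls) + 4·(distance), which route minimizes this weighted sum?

A: 5·21 + 4·59 = 341
B: 5·17 + 4·60 = 325
C: 5·38 + 4·413 = 1842
D: 5·43 + 4·79 = 531
E: 5·16 + 4·573 = 2372
F: 5·19 + 4·201 = 899
G: 5·60 + 4·351 = 1704
Lowest: B at 325.

B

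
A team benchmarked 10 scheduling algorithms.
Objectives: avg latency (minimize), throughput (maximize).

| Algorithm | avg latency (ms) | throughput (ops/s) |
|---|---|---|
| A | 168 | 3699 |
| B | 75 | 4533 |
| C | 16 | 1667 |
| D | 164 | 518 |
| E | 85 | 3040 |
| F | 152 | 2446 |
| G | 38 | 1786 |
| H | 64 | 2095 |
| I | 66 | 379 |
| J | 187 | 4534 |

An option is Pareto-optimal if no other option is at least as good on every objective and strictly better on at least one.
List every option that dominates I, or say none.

C: avg latency 16≤66, throughput 1667≥379 — dominates I.
G: avg latency 38≤66, throughput 1786≥379 — dominates I.
H: avg latency 64≤66, throughput 2095≥379 — dominates I.
Others (A, B, D, E, F, J) are each worse than I on at least one objective.

C, G, H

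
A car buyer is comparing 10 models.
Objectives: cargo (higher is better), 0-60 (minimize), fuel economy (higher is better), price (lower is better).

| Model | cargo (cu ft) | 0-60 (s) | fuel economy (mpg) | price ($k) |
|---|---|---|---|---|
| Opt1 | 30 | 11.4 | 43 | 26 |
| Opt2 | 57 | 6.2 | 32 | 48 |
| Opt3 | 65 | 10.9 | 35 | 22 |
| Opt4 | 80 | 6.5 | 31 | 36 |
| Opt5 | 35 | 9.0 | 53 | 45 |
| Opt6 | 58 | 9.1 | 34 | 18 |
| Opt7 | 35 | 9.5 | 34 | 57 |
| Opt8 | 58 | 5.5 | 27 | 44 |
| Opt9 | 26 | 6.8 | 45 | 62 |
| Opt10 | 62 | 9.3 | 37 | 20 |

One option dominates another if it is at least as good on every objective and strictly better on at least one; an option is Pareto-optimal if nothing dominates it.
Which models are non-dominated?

Opt1, Opt2, Opt3, Opt4, Opt5, Opt6, Opt8, Opt9, Opt10

Opt1: not dominated.
Opt2: not dominated.
Opt3: not dominated.
Opt4: not dominated (best cargo).
Opt5: not dominated (best fuel economy).
Opt6: not dominated (best price).
Opt7: dominated by Opt5 (cargo 35≥35, 0-60 9.0≤9.5, fuel economy 53≥34, price 45≤57).
Opt8: not dominated (best 0-60).
Opt9: not dominated.
Opt10: not dominated.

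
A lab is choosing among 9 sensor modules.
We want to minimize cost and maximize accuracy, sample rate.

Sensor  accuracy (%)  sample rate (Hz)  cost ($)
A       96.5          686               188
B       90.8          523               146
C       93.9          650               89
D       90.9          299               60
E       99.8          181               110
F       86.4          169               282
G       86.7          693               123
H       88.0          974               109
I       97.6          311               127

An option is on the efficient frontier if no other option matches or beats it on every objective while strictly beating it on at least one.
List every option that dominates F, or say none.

A: accuracy 96.5≥86.4, sample rate 686≥169, cost 188≤282 — dominates F.
B: accuracy 90.8≥86.4, sample rate 523≥169, cost 146≤282 — dominates F.
C: accuracy 93.9≥86.4, sample rate 650≥169, cost 89≤282 — dominates F.
D: accuracy 90.9≥86.4, sample rate 299≥169, cost 60≤282 — dominates F.
E: accuracy 99.8≥86.4, sample rate 181≥169, cost 110≤282 — dominates F.
G: accuracy 86.7≥86.4, sample rate 693≥169, cost 123≤282 — dominates F.
H: accuracy 88.0≥86.4, sample rate 974≥169, cost 109≤282 — dominates F.
I: accuracy 97.6≥86.4, sample rate 311≥169, cost 127≤282 — dominates F.

A, B, C, D, E, G, H, I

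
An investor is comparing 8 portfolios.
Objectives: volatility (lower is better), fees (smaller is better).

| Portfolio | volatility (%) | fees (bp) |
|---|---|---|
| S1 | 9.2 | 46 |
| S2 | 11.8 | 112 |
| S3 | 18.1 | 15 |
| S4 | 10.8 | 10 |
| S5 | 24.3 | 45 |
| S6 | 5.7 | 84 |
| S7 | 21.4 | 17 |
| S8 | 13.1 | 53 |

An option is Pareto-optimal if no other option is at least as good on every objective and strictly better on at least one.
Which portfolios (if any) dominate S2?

S1: volatility 9.2≤11.8, fees 46≤112 — dominates S2.
S4: volatility 10.8≤11.8, fees 10≤112 — dominates S2.
S6: volatility 5.7≤11.8, fees 84≤112 — dominates S2.
Others (S3, S5, S7, S8) are each worse than S2 on at least one objective.

S1, S4, S6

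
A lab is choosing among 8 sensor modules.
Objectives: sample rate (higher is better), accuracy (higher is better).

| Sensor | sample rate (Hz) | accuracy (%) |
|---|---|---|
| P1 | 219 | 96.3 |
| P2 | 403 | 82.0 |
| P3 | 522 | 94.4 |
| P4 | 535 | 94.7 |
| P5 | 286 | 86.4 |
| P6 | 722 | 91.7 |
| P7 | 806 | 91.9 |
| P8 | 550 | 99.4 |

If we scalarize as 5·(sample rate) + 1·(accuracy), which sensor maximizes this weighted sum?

P1: 5·219 + 1·96.3 = 1191.3
P2: 5·403 + 1·82.0 = 2097.0
P3: 5·522 + 1·94.4 = 2704.4
P4: 5·535 + 1·94.7 = 2769.7
P5: 5·286 + 1·86.4 = 1516.4
P6: 5·722 + 1·91.7 = 3701.7
P7: 5·806 + 1·91.9 = 4121.9
P8: 5·550 + 1·99.4 = 2849.4
Highest: P7 at 4121.9.

P7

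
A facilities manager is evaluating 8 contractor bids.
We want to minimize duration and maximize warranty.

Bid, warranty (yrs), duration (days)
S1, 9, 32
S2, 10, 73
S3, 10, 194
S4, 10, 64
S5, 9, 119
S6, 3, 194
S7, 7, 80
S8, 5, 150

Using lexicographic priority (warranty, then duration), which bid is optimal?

First maximize warranty: best is 10, kept {S2, S3, S4}.
Then minimize duration: best is 64, kept {S4}.

S4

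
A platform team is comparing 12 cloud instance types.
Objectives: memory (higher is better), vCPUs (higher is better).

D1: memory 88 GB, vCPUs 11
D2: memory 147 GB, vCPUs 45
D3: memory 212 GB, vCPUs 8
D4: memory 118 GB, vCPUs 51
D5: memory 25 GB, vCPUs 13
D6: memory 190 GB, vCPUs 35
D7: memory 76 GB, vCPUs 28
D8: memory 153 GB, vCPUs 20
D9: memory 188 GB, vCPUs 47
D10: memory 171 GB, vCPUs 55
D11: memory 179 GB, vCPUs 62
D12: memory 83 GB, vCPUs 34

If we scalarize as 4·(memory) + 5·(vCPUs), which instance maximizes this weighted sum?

D11

D1: 4·88 + 5·11 = 407
D2: 4·147 + 5·45 = 813
D3: 4·212 + 5·8 = 888
D4: 4·118 + 5·51 = 727
D5: 4·25 + 5·13 = 165
D6: 4·190 + 5·35 = 935
D7: 4·76 + 5·28 = 444
D8: 4·153 + 5·20 = 712
D9: 4·188 + 5·47 = 987
D10: 4·171 + 5·55 = 959
D11: 4·179 + 5·62 = 1026
D12: 4·83 + 5·34 = 502
Highest: D11 at 1026.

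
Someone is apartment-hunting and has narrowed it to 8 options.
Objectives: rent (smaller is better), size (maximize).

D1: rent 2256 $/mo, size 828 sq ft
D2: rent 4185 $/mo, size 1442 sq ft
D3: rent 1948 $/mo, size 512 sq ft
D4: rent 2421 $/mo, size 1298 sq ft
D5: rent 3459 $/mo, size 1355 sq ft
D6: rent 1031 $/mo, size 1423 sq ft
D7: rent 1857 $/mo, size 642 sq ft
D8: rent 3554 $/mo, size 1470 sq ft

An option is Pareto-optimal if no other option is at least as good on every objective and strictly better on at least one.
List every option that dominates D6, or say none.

none

D1: worse on rent (2256 vs 1031).
D2: worse on rent (4185 vs 1031).
D3: worse on rent (1948 vs 1031).
D4: worse on rent (2421 vs 1031).
D5: worse on rent (3459 vs 1031).
D7: worse on rent (1857 vs 1031).
D8: worse on rent (3554 vs 1031).
No option dominates D6.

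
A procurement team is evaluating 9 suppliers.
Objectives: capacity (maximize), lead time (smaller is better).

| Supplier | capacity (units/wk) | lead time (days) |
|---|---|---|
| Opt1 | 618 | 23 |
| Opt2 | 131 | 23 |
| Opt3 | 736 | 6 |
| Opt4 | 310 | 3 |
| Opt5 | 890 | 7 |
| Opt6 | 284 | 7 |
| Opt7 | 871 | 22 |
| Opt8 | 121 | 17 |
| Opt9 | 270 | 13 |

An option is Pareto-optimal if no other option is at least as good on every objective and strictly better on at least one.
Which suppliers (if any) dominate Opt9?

Opt3, Opt4, Opt5, Opt6

Opt3: capacity 736≥270, lead time 6≤13 — dominates Opt9.
Opt4: capacity 310≥270, lead time 3≤13 — dominates Opt9.
Opt5: capacity 890≥270, lead time 7≤13 — dominates Opt9.
Opt6: capacity 284≥270, lead time 7≤13 — dominates Opt9.
Others (Opt1, Opt2, Opt7, Opt8) are each worse than Opt9 on at least one objective.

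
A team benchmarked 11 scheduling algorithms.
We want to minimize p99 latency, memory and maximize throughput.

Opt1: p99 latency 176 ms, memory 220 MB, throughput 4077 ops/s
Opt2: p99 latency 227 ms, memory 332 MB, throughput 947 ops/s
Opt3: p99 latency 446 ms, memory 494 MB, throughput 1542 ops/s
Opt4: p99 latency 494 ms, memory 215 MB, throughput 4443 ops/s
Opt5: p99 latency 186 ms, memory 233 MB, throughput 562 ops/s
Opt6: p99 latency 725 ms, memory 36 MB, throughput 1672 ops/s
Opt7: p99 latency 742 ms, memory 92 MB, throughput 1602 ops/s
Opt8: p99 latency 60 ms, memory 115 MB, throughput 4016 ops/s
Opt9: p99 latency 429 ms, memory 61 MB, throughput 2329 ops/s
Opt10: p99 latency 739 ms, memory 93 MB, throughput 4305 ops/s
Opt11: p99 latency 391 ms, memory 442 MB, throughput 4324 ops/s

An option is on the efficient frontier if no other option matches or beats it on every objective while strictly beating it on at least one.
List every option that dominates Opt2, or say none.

Opt1: p99 latency 176≤227, memory 220≤332, throughput 4077≥947 — dominates Opt2.
Opt8: p99 latency 60≤227, memory 115≤332, throughput 4016≥947 — dominates Opt2.
Others (Opt3, Opt4, Opt5, Opt6, Opt7, Opt9, Opt10, Opt11) are each worse than Opt2 on at least one objective.

Opt1, Opt8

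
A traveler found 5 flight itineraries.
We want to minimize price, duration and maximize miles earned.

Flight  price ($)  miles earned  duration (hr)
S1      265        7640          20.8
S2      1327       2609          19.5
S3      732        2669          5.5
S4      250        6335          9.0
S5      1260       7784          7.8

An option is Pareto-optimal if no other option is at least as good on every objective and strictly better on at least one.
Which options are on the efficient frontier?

S1: not dominated.
S2: dominated by S3 (price 732≤1327, miles earned 2669≥2609, duration 5.5≤19.5).
S3: not dominated (best duration).
S4: not dominated (best price).
S5: not dominated (best miles earned).

S1, S3, S4, S5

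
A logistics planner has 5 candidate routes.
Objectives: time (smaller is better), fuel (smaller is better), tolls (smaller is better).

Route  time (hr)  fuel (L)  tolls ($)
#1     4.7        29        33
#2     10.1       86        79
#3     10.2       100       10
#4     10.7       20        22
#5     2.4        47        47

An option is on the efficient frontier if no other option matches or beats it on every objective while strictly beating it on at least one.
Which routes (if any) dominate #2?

#1: time 4.7≤10.1, fuel 29≤86, tolls 33≤79 — dominates #2.
#5: time 2.4≤10.1, fuel 47≤86, tolls 47≤79 — dominates #2.
Others (#3, #4) are each worse than #2 on at least one objective.

#1, #5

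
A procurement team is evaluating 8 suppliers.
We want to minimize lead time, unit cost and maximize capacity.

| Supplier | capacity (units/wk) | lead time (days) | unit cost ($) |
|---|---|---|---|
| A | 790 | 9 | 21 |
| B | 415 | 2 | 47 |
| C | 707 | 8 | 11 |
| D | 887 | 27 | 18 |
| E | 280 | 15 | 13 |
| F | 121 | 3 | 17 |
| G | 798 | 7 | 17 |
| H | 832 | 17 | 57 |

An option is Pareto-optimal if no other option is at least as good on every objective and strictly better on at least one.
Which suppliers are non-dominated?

B, C, D, F, G, H

A: dominated by G (capacity 798≥790, lead time 7≤9, unit cost 17≤21).
B: not dominated (best lead time).
C: not dominated (best unit cost).
D: not dominated (best capacity).
E: dominated by C (capacity 707≥280, lead time 8≤15, unit cost 11≤13).
F: not dominated.
G: not dominated.
H: not dominated.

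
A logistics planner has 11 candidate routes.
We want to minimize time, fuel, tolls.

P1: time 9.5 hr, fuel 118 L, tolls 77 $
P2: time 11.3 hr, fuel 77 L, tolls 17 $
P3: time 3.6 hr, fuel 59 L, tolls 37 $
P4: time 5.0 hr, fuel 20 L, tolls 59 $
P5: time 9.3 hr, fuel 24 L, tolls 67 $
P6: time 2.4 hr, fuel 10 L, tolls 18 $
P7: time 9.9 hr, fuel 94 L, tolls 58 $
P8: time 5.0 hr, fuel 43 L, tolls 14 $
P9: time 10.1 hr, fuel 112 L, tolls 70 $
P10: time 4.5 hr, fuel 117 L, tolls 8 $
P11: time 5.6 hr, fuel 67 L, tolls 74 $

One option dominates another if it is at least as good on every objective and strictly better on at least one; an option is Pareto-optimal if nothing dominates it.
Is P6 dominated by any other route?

P1: worse on time (9.5 vs 2.4).
P2: worse on time (11.3 vs 2.4).
P3: worse on time (3.6 vs 2.4).
P4: worse on time (5.0 vs 2.4).
P5: worse on time (9.3 vs 2.4).
P7: worse on time (9.9 vs 2.4).
P8: worse on time (5.0 vs 2.4).
P9: worse on time (10.1 vs 2.4).
P10: worse on time (4.5 vs 2.4).
P11: worse on time (5.6 vs 2.4).
No option is at least as good as P6 on every objective and strictly better on one.

No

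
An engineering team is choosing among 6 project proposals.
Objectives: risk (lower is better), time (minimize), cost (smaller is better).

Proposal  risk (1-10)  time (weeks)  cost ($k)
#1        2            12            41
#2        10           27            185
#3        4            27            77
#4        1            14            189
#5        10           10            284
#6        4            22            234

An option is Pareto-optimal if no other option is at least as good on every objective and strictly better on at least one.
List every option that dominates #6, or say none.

#1: risk 2≤4, time 12≤22, cost 41≤234 — dominates #6.
#4: risk 1≤4, time 14≤22, cost 189≤234 — dominates #6.
Others (#2, #3, #5) are each worse than #6 on at least one objective.

#1, #4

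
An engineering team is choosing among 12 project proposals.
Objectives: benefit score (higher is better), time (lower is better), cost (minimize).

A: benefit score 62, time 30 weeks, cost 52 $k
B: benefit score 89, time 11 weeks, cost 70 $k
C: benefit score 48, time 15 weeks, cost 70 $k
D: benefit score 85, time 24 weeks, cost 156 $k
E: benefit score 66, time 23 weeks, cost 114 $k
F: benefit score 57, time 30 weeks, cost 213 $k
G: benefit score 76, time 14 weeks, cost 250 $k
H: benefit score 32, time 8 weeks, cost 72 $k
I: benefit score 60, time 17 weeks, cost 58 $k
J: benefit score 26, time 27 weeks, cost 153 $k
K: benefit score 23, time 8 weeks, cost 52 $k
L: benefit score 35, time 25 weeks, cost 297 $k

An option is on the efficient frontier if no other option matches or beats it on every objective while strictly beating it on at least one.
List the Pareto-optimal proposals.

A: not dominated.
B: not dominated (best benefit score).
C: dominated by B (benefit score 89≥48, time 11≤15, cost 70≤70).
D: dominated by B (benefit score 89≥85, time 11≤24, cost 70≤156).
E: dominated by B (benefit score 89≥66, time 11≤23, cost 70≤114).
F: dominated by A (benefit score 62≥57, time 30≤30, cost 52≤213).
G: dominated by B (benefit score 89≥76, time 11≤14, cost 70≤250).
H: not dominated.
I: not dominated.
J: dominated by B (benefit score 89≥26, time 11≤27, cost 70≤153).
K: not dominated.
L: dominated by B (benefit score 89≥35, time 11≤25, cost 70≤297).

A, B, H, I, K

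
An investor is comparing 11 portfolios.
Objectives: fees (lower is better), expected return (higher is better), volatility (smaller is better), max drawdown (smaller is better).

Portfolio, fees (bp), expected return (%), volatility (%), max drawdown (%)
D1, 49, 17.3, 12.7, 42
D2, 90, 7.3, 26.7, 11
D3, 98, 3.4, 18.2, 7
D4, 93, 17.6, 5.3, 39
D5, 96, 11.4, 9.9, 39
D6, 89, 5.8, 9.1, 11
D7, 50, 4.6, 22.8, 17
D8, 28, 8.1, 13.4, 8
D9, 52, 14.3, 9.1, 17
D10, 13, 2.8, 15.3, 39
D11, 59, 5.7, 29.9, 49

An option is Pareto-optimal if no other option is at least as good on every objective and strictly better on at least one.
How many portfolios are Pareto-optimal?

7

D1: not dominated.
D2: dominated by D8 (fees 28≤90, expected return 8.1≥7.3, volatility 13.4≤26.7, max drawdown 8≤11).
D3: not dominated (best max drawdown).
D4: not dominated (best expected return).
D5: dominated by D4 (fees 93≤96, expected return 17.6≥11.4, volatility 5.3≤9.9, max drawdown 39≤39).
D6: not dominated.
D7: dominated by D8 (fees 28≤50, expected return 8.1≥4.6, volatility 13.4≤22.8, max drawdown 8≤17).
D8: not dominated.
D9: not dominated.
D10: not dominated (best fees).
D11: dominated by D1 (fees 49≤59, expected return 17.3≥5.7, volatility 12.7≤29.9, max drawdown 42≤49).
Pareto-optimal: D1, D3, D4, D6, D8, D9, D10 → 7.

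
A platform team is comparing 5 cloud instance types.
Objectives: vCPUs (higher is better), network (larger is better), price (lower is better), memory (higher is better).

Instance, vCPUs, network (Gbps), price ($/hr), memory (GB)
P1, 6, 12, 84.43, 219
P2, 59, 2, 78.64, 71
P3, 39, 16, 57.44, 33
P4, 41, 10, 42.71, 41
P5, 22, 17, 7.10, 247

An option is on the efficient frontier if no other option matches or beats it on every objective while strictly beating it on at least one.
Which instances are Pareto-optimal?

P2, P3, P4, P5

P1: dominated by P5 (vCPUs 22≥6, network 17≥12, price 7.10≤84.43, memory 247≥219).
P2: not dominated (best vCPUs).
P3: not dominated.
P4: not dominated.
P5: not dominated (best network).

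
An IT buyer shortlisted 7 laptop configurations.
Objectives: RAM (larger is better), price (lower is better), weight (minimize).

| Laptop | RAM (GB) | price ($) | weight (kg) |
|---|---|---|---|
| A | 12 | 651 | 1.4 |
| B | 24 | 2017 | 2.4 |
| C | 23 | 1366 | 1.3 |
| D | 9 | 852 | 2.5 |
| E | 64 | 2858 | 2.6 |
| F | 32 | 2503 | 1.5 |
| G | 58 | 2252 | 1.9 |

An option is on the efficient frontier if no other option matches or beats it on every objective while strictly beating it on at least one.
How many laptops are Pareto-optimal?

A: not dominated (best price).
B: not dominated.
C: not dominated (best weight).
D: dominated by A (RAM 12≥9, price 651≤852, weight 1.4≤2.5).
E: not dominated (best RAM).
F: not dominated.
G: not dominated.
Pareto-optimal: A, B, C, E, F, G → 6.

6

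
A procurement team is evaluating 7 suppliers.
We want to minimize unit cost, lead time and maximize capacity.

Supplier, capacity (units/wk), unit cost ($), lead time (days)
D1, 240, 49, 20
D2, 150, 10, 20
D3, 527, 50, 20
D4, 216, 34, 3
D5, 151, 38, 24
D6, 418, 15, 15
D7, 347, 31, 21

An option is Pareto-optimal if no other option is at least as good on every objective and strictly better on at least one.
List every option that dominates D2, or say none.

D1: worse on unit cost (49 vs 10).
D3: worse on unit cost (50 vs 10).
D4: worse on unit cost (34 vs 10).
D5: worse on unit cost (38 vs 10).
D6: worse on unit cost (15 vs 10).
D7: worse on unit cost (31 vs 10).
No option dominates D2.

none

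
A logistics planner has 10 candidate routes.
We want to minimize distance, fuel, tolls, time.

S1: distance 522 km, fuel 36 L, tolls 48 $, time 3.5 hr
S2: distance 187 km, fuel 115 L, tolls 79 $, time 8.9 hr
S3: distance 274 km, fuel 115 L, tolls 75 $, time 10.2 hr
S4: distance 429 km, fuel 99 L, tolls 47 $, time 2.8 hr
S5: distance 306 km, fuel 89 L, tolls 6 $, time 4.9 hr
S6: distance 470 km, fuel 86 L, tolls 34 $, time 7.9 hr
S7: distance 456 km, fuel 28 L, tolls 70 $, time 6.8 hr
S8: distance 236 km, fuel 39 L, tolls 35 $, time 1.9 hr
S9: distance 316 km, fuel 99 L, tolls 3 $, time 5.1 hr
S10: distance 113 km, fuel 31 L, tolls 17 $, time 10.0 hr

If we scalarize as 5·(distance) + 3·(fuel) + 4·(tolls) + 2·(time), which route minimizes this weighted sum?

S10

S1: 5·522 + 3·36 + 4·48 + 2·3.5 = 2917.0
S2: 5·187 + 3·115 + 4·79 + 2·8.9 = 1613.8
S3: 5·274 + 3·115 + 4·75 + 2·10.2 = 2035.4
S4: 5·429 + 3·99 + 4·47 + 2·2.8 = 2635.6
S5: 5·306 + 3·89 + 4·6 + 2·4.9 = 1830.8
S6: 5·470 + 3·86 + 4·34 + 2·7.9 = 2759.8
S7: 5·456 + 3·28 + 4·70 + 2·6.8 = 2657.6
S8: 5·236 + 3·39 + 4·35 + 2·1.9 = 1440.8
S9: 5·316 + 3·99 + 4·3 + 2·5.1 = 1899.2
S10: 5·113 + 3·31 + 4·17 + 2·10.0 = 746.0
Lowest: S10 at 746.0.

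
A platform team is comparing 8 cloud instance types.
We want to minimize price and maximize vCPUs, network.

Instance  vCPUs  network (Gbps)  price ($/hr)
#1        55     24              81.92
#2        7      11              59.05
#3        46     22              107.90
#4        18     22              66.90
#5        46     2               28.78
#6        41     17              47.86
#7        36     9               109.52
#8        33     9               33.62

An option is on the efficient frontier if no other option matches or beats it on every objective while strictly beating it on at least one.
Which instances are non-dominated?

#1, #4, #5, #6, #8

#1: not dominated (best vCPUs).
#2: dominated by #6 (vCPUs 41≥7, network 17≥11, price 47.86≤59.05).
#3: dominated by #1 (vCPUs 55≥46, network 24≥22, price 81.92≤107.90).
#4: not dominated.
#5: not dominated (best price).
#6: not dominated.
#7: dominated by #1 (vCPUs 55≥36, network 24≥9, price 81.92≤109.52).
#8: not dominated.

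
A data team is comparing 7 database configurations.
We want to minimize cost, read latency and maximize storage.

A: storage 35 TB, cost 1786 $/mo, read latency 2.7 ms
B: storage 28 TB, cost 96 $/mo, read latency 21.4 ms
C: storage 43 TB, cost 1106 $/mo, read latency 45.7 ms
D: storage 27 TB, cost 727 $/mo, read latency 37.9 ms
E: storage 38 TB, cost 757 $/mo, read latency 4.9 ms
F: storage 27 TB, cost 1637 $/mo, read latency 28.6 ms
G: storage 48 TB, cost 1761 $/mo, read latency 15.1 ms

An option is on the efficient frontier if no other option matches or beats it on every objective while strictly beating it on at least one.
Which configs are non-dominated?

A: not dominated (best read latency).
B: not dominated (best cost).
C: not dominated.
D: dominated by B (storage 28≥27, cost 96≤727, read latency 21.4≤37.9).
E: not dominated.
F: dominated by B (storage 28≥27, cost 96≤1637, read latency 21.4≤28.6).
G: not dominated (best storage).

A, B, C, E, G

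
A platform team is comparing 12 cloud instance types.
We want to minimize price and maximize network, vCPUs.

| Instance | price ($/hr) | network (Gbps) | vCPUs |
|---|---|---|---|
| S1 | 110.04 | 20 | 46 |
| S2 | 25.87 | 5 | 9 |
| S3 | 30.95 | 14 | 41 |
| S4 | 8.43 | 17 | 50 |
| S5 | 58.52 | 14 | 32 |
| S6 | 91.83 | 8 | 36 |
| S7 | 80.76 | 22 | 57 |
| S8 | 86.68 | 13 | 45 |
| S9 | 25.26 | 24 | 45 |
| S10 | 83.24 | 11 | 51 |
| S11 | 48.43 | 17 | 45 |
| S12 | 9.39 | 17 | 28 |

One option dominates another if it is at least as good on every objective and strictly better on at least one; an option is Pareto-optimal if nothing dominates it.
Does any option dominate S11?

Yes

S4 vs S11: price 8.43≤48.43, network 17≥17, vCPUs 50≥45 — S4 is at least as good on every objective and strictly better on at least one, so S4 dominates S11.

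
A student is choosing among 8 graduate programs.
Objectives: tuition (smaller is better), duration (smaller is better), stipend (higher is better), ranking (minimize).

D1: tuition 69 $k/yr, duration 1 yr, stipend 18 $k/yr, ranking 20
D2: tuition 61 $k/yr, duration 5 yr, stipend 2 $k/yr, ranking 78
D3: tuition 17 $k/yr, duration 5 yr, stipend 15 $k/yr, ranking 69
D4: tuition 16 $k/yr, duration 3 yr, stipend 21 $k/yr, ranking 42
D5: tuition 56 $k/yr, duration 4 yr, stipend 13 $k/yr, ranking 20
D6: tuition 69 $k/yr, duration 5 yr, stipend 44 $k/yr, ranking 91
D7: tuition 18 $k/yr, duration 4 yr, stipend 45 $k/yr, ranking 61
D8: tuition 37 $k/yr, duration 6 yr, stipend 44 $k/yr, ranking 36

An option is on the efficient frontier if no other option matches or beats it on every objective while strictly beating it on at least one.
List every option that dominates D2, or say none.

D3: tuition 17≤61, duration 5≤5, stipend 15≥2, ranking 69≤78 — dominates D2.
D4: tuition 16≤61, duration 3≤5, stipend 21≥2, ranking 42≤78 — dominates D2.
D5: tuition 56≤61, duration 4≤5, stipend 13≥2, ranking 20≤78 — dominates D2.
D7: tuition 18≤61, duration 4≤5, stipend 45≥2, ranking 61≤78 — dominates D2.
Others (D1, D6, D8) are each worse than D2 on at least one objective.

D3, D4, D5, D7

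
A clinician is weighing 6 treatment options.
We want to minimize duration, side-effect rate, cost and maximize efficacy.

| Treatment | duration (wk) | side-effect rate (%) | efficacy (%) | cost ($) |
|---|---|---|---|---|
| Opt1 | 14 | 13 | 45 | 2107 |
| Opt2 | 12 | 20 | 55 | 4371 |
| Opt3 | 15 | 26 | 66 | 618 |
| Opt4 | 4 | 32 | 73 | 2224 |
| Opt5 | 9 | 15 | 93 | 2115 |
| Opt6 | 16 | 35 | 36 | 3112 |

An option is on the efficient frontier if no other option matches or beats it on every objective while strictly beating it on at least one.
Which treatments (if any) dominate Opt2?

Opt5: duration 9≤12, side-effect rate 15≤20, efficacy 93≥55, cost 2115≤4371 — dominates Opt2.
Others (Opt1, Opt3, Opt4, Opt6) are each worse than Opt2 on at least one objective.

Opt5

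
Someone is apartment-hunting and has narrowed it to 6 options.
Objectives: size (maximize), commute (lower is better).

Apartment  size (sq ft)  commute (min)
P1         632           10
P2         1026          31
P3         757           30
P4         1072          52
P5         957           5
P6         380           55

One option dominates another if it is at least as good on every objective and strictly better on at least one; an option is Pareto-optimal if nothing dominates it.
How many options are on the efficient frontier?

3

P1: dominated by P5 (size 957≥632, commute 5≤10).
P2: not dominated.
P3: dominated by P5 (size 957≥757, commute 5≤30).
P4: not dominated (best size).
P5: not dominated (best commute).
P6: dominated by P1 (size 632≥380, commute 10≤55).
Pareto-optimal: P2, P4, P5 → 3.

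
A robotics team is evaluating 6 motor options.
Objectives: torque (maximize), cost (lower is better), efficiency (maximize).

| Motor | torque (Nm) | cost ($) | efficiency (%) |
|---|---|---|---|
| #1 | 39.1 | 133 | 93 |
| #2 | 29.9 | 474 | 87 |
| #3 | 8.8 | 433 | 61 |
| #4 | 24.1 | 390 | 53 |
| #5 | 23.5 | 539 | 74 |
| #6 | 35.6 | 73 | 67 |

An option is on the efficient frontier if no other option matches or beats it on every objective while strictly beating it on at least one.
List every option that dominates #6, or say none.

none

#1: worse on cost (133 vs 73).
#2: worse on torque (29.9 vs 35.6).
#3: worse on torque (8.8 vs 35.6).
#4: worse on torque (24.1 vs 35.6).
#5: worse on torque (23.5 vs 35.6).
No option dominates #6.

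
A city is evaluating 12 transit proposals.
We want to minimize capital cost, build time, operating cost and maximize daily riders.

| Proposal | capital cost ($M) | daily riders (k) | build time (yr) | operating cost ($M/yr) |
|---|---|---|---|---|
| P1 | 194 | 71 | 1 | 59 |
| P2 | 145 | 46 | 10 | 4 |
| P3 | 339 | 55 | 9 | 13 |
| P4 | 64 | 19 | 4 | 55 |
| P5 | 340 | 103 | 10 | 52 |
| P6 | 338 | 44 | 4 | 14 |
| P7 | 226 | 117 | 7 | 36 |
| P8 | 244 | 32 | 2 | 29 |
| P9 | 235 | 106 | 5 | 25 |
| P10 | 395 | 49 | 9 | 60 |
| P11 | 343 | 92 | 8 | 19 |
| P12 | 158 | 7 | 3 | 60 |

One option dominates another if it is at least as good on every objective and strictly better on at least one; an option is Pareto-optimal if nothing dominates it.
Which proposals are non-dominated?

P1, P2, P3, P4, P6, P7, P8, P9, P11, P12

P1: not dominated (best build time).
P2: not dominated (best operating cost).
P3: not dominated.
P4: not dominated (best capital cost).
P5: dominated by P7 (capital cost 226≤340, daily riders 117≥103, build time 7≤10, operating cost 36≤52).
P6: not dominated.
P7: not dominated (best daily riders).
P8: not dominated.
P9: not dominated.
P10: dominated by P1 (capital cost 194≤395, daily riders 71≥49, build time 1≤9, operating cost 59≤60).
P11: not dominated.
P12: not dominated.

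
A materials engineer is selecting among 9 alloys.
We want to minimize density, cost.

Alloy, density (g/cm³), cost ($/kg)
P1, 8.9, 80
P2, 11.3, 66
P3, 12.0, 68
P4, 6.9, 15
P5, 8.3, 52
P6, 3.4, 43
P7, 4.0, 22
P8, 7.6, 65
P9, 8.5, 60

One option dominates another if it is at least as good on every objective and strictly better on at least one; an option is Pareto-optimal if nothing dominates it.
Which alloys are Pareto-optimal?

P1: dominated by P4 (density 6.9≤8.9, cost 15≤80).
P2: dominated by P4 (density 6.9≤11.3, cost 15≤66).
P3: dominated by P2 (density 11.3≤12.0, cost 66≤68).
P4: not dominated (best cost).
P5: dominated by P4 (density 6.9≤8.3, cost 15≤52).
P6: not dominated (best density).
P7: not dominated.
P8: dominated by P4 (density 6.9≤7.6, cost 15≤65).
P9: dominated by P4 (density 6.9≤8.5, cost 15≤60).

P4, P6, P7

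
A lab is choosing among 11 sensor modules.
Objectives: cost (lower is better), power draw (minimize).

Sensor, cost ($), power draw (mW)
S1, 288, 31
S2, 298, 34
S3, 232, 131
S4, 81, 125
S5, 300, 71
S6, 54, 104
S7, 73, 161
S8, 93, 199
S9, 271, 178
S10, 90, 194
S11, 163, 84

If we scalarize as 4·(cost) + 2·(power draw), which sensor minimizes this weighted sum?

S1: 4·288 + 2·31 = 1214
S2: 4·298 + 2·34 = 1260
S3: 4·232 + 2·131 = 1190
S4: 4·81 + 2·125 = 574
S5: 4·300 + 2·71 = 1342
S6: 4·54 + 2·104 = 424
S7: 4·73 + 2·161 = 614
S8: 4·93 + 2·199 = 770
S9: 4·271 + 2·178 = 1440
S10: 4·90 + 2·194 = 748
S11: 4·163 + 2·84 = 820
Lowest: S6 at 424.

S6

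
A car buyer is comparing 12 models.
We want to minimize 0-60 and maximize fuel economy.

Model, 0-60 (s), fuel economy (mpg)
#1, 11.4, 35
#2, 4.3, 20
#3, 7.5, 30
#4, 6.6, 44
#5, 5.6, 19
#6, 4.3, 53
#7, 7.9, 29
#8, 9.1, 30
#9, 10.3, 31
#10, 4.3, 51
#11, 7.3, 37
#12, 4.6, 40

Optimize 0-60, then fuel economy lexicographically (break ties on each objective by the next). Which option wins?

First minimize 0-60: best is 4.3, kept {#2, #6, #10}.
Then maximize fuel economy: best is 53, kept {#6}.

#6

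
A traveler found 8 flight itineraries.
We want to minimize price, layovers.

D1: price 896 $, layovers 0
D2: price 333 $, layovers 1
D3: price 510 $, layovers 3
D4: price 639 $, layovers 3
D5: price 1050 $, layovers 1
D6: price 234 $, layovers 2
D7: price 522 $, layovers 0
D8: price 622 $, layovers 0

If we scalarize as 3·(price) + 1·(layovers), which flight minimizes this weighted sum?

D6

D1: 3·896 + 1·0 = 2688
D2: 3·333 + 1·1 = 1000
D3: 3·510 + 1·3 = 1533
D4: 3·639 + 1·3 = 1920
D5: 3·1050 + 1·1 = 3151
D6: 3·234 + 1·2 = 704
D7: 3·522 + 1·0 = 1566
D8: 3·622 + 1·0 = 1866
Lowest: D6 at 704.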